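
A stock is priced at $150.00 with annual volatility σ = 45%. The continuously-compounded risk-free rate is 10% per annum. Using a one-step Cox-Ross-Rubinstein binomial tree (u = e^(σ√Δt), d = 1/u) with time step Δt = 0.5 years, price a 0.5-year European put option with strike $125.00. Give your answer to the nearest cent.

$7.55

CRR parameters: u = e^(σ√Δt) = e^(0.45·√0.5) = 1.3746, d = 1/u = 0.7275
Per-period rate: rΔt = 0.1·0.5 = 0.05, so R = e^0.05 = 1.0513
Risk-neutral probability p = (e^0.05 − 0.7275)/(1.3746 − 0.7275) = 0.3238/0.6472 = 0.5003
Terminal stock prices: S_u = 206.2, S_d = 109.1
Terminal payoffs (K − S): max(-81.2, 0) = 0, max(15.88, 0) = 15.88
Node 0 (S = 150): V_0 = e^(−0.05)·[0.5003·0.0000 + 0.4997·15.8812] = 7.5483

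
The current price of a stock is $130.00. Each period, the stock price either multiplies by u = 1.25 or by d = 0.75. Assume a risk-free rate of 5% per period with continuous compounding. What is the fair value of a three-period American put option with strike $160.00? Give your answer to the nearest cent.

$32.84

Risk-neutral probability p = (e^0.05 − 0.75)/(1.25 − 0.75) = 0.3013/0.5000 = 0.6025
Terminal stock prices: S_uuu = 253.9, S_uud = 152.3, S_udd = 91.41, S_ddd = 54.84
Terminal payoffs (K − S): max(-93.91, 0) = 0, max(7.656, 0) = 7.656, max(68.59, 0) = 68.59, max(105.2, 0) = 105.2
Node uu (S = 203.1): continuation = e^(−0.05)·[0.6025·0.0000 + 0.3975·7.6562] = 2.8946; exercise value = 0.0000 ≤ continuation, so V_uu = 2.8946
Node ud (S = 121.9): continuation = e^(−0.05)·[0.6025·7.6562 + 0.3975·68.5938] = 30.3217; exercise value = 38.1250 > continuation, so V_ud = 38.1250 (exercise)
Node dd (S = 73.12): continuation = e^(−0.05)·[0.6025·68.5938 + 0.3975·105.1562] = 79.0717; exercise value = 86.8750 > continuation, so V_dd = 86.8750 (exercise)
Node u (S = 162.5): continuation = e^(−0.05)·[0.6025·2.8946 + 0.3975·38.1250] = 16.0731; exercise value = 0.0000 ≤ continuation, so V_u = 16.0731
Node d (S = 97.5): continuation = e^(−0.05)·[0.6025·38.1250 + 0.3975·86.8750] = 54.6967; exercise value = 62.5000 > continuation, so V_d = 62.5000 (exercise)
Node 0 (S = 130): continuation = e^(−0.05)·[0.6025·16.0731 + 0.3975·62.5000] = 32.8420; exercise value = 30.0000 ≤ continuation, so V_0 = 32.8420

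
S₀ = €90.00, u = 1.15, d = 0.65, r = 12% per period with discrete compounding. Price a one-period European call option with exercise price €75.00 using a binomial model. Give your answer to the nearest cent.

€23.92

Risk-neutral probability p = (1 + 0.12 − 0.65)/(1.15 − 0.65) = 0.4700/0.5000 = 0.9400
Terminal stock prices: S_u = 103.5, S_d = 58.5
Terminal payoffs (S − K): max(28.5, 0) = 28.5, max(-16.5, 0) = 0
Node 0 (S = 90): V_0 = 1/1.12·[0.9400·28.5000 + 0.0600·0.0000] = 23.9196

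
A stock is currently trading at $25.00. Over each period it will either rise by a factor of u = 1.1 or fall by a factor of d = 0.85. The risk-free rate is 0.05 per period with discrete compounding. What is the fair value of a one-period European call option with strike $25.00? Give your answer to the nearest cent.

$1.90

Risk-neutral probability p = (1 + 0.05 − 0.85)/(1.1 − 0.85) = 0.2000/0.2500 = 0.8000
Terminal stock prices: S_u = 27.5, S_d = 21.25
Terminal payoffs (S − K): max(2.5, 0) = 2.5, max(-3.75, 0) = 0
Node 0 (S = 25): V_0 = 1/1.05·[0.8000·2.5000 + 0.2000·0.0000] = 1.9048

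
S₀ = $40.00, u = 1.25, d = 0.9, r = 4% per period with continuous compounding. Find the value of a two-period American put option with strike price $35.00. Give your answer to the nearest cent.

$0.86

Risk-neutral probability p = (e^0.04 − 0.9)/(1.25 − 0.9) = 0.1408/0.3500 = 0.4023
Terminal stock prices: S_uu = 62.5, S_ud = 45, S_dd = 32.4
Terminal payoffs (K − S): max(-27.5, 0) = 0, max(-10, 0) = 0, max(2.6, 0) = 2.6
Node u (S = 50): continuation = e^(−0.04)·[0.4023·0.0000 + 0.5977·0.0000] = 0.0000; exercise value = 0.0000 ≤ continuation, so V_u = 0.0000
Node d (S = 36): continuation = e^(−0.04)·[0.4023·0.0000 + 0.5977·2.6000] = 1.4930; exercise value = 0.0000 ≤ continuation, so V_d = 1.4930
Node 0 (S = 40): continuation = e^(−0.04)·[0.4023·0.0000 + 0.5977·1.4930] = 0.8574; exercise value = 0.0000 ≤ continuation, so V_0 = 0.8574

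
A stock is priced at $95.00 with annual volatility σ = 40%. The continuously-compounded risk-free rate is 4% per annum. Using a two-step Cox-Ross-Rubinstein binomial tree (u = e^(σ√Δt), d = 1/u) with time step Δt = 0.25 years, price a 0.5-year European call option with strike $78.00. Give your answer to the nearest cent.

$22.41

CRR parameters: u = e^(σ√Δt) = e^(0.4·√0.25) = 1.2214, d = 1/u = 0.8187
Per-period rate: rΔt = 0.04·0.25 = 0.01, so R = e^0.01 = 1.0101
Risk-neutral probability p = (e^0.01 − 0.8187)/(1.2214 − 0.8187) = 0.1913/0.4027 = 0.4751
Terminal stock prices: S_uu = 141.7, S_ud = 95, S_dd = 63.68
Terminal payoffs (S − K): max(63.72, 0) = 63.72, max(17, 0) = 17, max(-14.32, 0) = 0
Node u (S = 116): V_u = e^(−0.01)·[0.4751·63.7233 + 0.5249·17.0000] = 38.8094
Node d (S = 77.78): V_d = e^(−0.01)·[0.4751·17.0000 + 0.5249·0.0000] = 7.9968
Node 0 (S = 95): V_0 = e^(−0.01)·[0.4751·38.8094 + 0.5249·7.9968] = 22.4114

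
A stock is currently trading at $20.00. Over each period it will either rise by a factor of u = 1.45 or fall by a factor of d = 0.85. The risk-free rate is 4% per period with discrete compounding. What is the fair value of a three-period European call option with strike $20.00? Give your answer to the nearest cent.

Risk-neutral probability p = (1 + 0.04 − 0.85)/(1.45 − 0.85) = 0.1900/0.6000 = 0.3167
Terminal stock prices: S_uuu = 60.97, S_uud = 35.74, S_udd = 20.95, S_ddd = 12.28
Terminal payoffs (S − K): max(40.97, 0) = 40.97, max(15.74, 0) = 15.74, max(0.9525, 0) = 0.9525, max(-7.718, 0) = 0
Node uu (S = 42.05): V_uu = 1/1.04·[0.3167·40.9725 + 0.6833·15.7425] = 22.8192
Node ud (S = 24.65): V_ud = 1/1.04·[0.3167·15.7425 + 0.6833·0.9525] = 5.4192
Node dd (S = 14.45): V_dd = 1/1.04·[0.3167·0.9525 + 0.6833·0.0000] = 0.2900
Node u (S = 29): V_u = 1/1.04·[0.3167·22.8192 + 0.6833·5.4192] = 10.5089
Node d (S = 17): V_d = 1/1.04·[0.3167·5.4192 + 0.6833·0.2900] = 1.8406
Node 0 (S = 20): V_0 = 1/1.04·[0.3167·10.5089 + 0.6833·1.8406] = 4.4092

$4.41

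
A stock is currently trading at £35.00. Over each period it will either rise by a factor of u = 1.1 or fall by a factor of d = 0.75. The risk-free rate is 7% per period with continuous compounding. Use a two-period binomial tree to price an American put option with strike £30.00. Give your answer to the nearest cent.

Risk-neutral probability p = (e^0.07 − 0.75)/(1.1 − 0.75) = 0.3225/0.3500 = 0.9215
Terminal stock prices: S_uu = 42.35, S_ud = 28.88, S_dd = 19.69
Terminal payoffs (K − S): max(-12.35, 0) = 0, max(1.125, 0) = 1.125, max(10.31, 0) = 10.31
Node u (S = 38.5): continuation = e^(−0.07)·[0.9215·0.0000 + 0.0785·1.1250] = 0.0824; exercise value = 0.0000 ≤ continuation, so V_u = 0.0824
Node d (S = 26.25): continuation = e^(−0.07)·[0.9215·1.1250 + 0.0785·10.3125] = 1.7218; exercise value = 3.7500 > continuation, so V_d = 3.7500 (exercise)
Node 0 (S = 35): continuation = e^(−0.07)·[0.9215·0.0824 + 0.0785·3.7500] = 0.3454; exercise value = 0.0000 ≤ continuation, so V_0 = 0.3454

£0.35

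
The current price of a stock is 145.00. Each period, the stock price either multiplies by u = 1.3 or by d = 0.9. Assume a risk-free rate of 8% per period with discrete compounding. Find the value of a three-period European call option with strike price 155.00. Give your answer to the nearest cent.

Risk-neutral probability p = (1 + 0.08 − 0.9)/(1.3 − 0.9) = 0.1800/0.4000 = 0.4500
Terminal stock prices: S_uuu = 318.6, S_uud = 220.5, S_udd = 152.7, S_ddd = 105.7
Terminal payoffs (S − K): max(163.6, 0) = 163.6, max(65.55, 0) = 65.55, max(-2.315, 0) = 0, max(-49.29, 0) = 0
Node uu (S = 245.1): V_uu = 1/1.08·[0.4500·163.5650 + 0.5500·65.5450] = 101.5315
Node ud (S = 169.7): V_ud = 1/1.08·[0.4500·65.5450 + 0.5500·0.0000] = 27.3104
Node dd (S = 117.5): V_dd = 1/1.08·[0.4500·0.0000 + 0.5500·0.0000] = 0.0000
Node u (S = 188.5): V_u = 1/1.08·[0.4500·101.5315 + 0.5500·27.3104] = 56.2129
Node d (S = 130.5): V_d = 1/1.08·[0.4500·27.3104 + 0.5500·0.0000] = 11.3793
Node 0 (S = 145): V_0 = 1/1.08·[0.4500·56.2129 + 0.5500·11.3793] = 29.2171

29.22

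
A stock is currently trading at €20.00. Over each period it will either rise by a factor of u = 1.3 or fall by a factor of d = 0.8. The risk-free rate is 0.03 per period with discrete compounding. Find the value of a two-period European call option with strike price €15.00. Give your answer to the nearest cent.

€6.47

Risk-neutral probability p = (1 + 0.03 − 0.8)/(1.3 − 0.8) = 0.2300/0.5000 = 0.4600
Terminal stock prices: S_uu = 33.8, S_ud = 20.8, S_dd = 12.8
Terminal payoffs (S − K): max(18.8, 0) = 18.8, max(5.8, 0) = 5.8, max(-2.2, 0) = 0
Node u (S = 26): V_u = 1/1.03·[0.4600·18.8000 + 0.5400·5.8000] = 11.4369
Node d (S = 16): V_d = 1/1.03·[0.4600·5.8000 + 0.5400·0.0000] = 2.5903
Node 0 (S = 20): V_0 = 1/1.03·[0.4600·11.4369 + 0.5400·2.5903] = 6.4658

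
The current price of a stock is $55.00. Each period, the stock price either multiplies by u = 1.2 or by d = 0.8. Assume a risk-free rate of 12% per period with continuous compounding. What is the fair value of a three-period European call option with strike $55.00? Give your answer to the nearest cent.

Risk-neutral probability p = (e^0.12 − 0.8)/(1.2 − 0.8) = 0.3275/0.4000 = 0.8187
Terminal stock prices: S_uuu = 95.04, S_uud = 63.36, S_udd = 42.24, S_ddd = 28.16
Terminal payoffs (S − K): max(40.04, 0) = 40.04, max(8.36, 0) = 8.36, max(-12.76, 0) = 0, max(-26.84, 0) = 0
Node uu (S = 79.2): V_uu = e^(−0.12)·[0.8187·40.0400 + 0.1813·8.3600] = 30.4194
Node ud (S = 52.8): V_ud = e^(−0.12)·[0.8187·8.3600 + 0.1813·0.0000] = 6.0707
Node dd (S = 35.2): V_dd = e^(−0.12)·[0.8187·0.0000 + 0.1813·0.0000] = 0.0000
Node u (S = 66): V_u = e^(−0.12)·[0.8187·30.4194 + 0.1813·6.0707] = 23.0652
Node d (S = 44): V_d = e^(−0.12)·[0.8187·6.0707 + 0.1813·0.0000] = 4.4083
Node 0 (S = 55): V_0 = e^(−0.12)·[0.8187·23.0652 + 0.1813·4.4083] = 17.4577

$17.46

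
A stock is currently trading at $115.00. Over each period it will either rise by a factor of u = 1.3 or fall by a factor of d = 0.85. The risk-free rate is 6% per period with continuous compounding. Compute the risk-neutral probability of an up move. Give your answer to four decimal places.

Risk-neutral probability p = (e^0.06 − 0.85)/(1.3 − 0.85) = 0.2118/0.4500 = 0.4707

p = 0.4707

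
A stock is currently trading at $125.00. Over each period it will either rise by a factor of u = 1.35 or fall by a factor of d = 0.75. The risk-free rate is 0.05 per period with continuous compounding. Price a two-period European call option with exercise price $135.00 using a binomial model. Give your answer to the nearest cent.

Risk-neutral probability p = (e^0.05 − 0.75)/(1.35 − 0.75) = 0.3013/0.6000 = 0.5021
Terminal stock prices: S_uu = 227.8, S_ud = 126.6, S_dd = 70.31
Terminal payoffs (S − K): max(92.81, 0) = 92.81, max(-8.438, 0) = 0, max(-64.69, 0) = 0
Node u (S = 168.8): V_u = e^(−0.05)·[0.5021·92.8125 + 0.4979·0.0000] = 44.3300
Node d (S = 93.75): V_d = e^(−0.05)·[0.5021·0.0000 + 0.4979·0.0000] = 0.0000
Node 0 (S = 125): V_0 = e^(−0.05)·[0.5021·44.3300 + 0.4979·0.0000] = 21.1733

$21.17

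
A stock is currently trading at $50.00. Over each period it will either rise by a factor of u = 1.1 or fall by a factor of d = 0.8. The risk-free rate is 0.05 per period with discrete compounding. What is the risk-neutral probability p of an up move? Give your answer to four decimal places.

p = 0.8333

Risk-neutral probability p = (1 + 0.05 − 0.8)/(1.1 − 0.8) = 0.2500/0.3000 = 0.8333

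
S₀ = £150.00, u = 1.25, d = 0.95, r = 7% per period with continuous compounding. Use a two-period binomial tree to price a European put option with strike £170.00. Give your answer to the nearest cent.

£10.54

Risk-neutral probability p = (e^0.07 − 0.95)/(1.25 − 0.95) = 0.1225/0.3000 = 0.4084
Terminal stock prices: S_uu = 234.4, S_ud = 178.1, S_dd = 135.4
Terminal payoffs (K − S): max(-64.38, 0) = 0, max(-8.125, 0) = 0, max(34.62, 0) = 34.62
Node u (S = 187.5): V_u = e^(−0.07)·[0.4084·0.0000 + 0.5916·0.0000] = 0.0000
Node d (S = 142.5): V_d = e^(−0.07)·[0.4084·0.0000 + 0.5916·34.6250] = 19.1006
Node 0 (S = 150): V_0 = e^(−0.07)·[0.4084·0.0000 + 0.5916·19.1006] = 10.5367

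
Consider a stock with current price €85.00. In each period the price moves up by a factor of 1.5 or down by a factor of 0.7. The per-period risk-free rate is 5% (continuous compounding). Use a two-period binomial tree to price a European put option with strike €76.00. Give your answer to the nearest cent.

€9.78

Risk-neutral probability p = (e^0.05 − 0.7)/(1.5 − 0.7) = 0.3513/0.8000 = 0.4391
Terminal stock prices: S_uu = 191.2, S_ud = 89.25, S_dd = 41.65
Terminal payoffs (K − S): max(-115.2, 0) = 0, max(-13.25, 0) = 0, max(34.35, 0) = 34.35
Node u (S = 127.5): V_u = e^(−0.05)·[0.4391·0.0000 + 0.5609·0.0000] = 0.0000
Node d (S = 59.5): V_d = e^(−0.05)·[0.4391·0.0000 + 0.5609·34.3500] = 18.3276
Node 0 (S = 85): V_0 = e^(−0.05)·[0.4391·0.0000 + 0.5609·18.3276] = 9.7788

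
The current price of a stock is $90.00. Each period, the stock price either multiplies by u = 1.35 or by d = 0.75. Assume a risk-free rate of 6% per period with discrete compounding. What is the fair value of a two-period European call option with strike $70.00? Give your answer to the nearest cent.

Risk-neutral probability p = (1 + 0.06 − 0.75)/(1.35 − 0.75) = 0.3100/0.6000 = 0.5167
Terminal stock prices: S_uu = 164, S_ud = 91.13, S_dd = 50.62
Terminal payoffs (S − K): max(94.03, 0) = 94.03, max(21.13, 0) = 21.13, max(-19.38, 0) = 0
Node u (S = 121.5): V_u = 1/1.06·[0.5167·94.0250 + 0.4833·21.1250] = 55.4623
Node d (S = 67.5): V_d = 1/1.06·[0.5167·21.1250 + 0.4833·0.0000] = 10.2968
Node 0 (S = 90): V_0 = 1/1.06·[0.5167·55.4623 + 0.4833·10.2968] = 31.7286

$31.73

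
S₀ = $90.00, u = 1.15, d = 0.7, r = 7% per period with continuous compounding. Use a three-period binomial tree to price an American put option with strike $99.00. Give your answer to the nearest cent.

Risk-neutral probability p = (e^0.07 − 0.7)/(1.15 − 0.7) = 0.3725/0.4500 = 0.8278
Terminal stock prices: S_uuu = 136.9, S_uud = 83.32, S_udd = 50.71, S_ddd = 30.87
Terminal payoffs (K − S): max(-37.88, 0) = 0, max(15.68, 0) = 15.68, max(48.29, 0) = 48.29, max(68.13, 0) = 68.13
Node uu (S = 119): continuation = e^(−0.07)·[0.8278·0.0000 + 0.1722·15.6825] = 2.5180; exercise value = 0.0000 ≤ continuation, so V_uu = 2.5180
Node ud (S = 72.45): continuation = e^(−0.07)·[0.8278·15.6825 + 0.1722·48.2850] = 19.8570; exercise value = 26.5500 > continuation, so V_ud = 26.5500 (exercise)
Node dd (S = 44.1): continuation = e^(−0.07)·[0.8278·48.2850 + 0.1722·68.1300] = 48.2070; exercise value = 54.9000 > continuation, so V_dd = 54.9000 (exercise)
Node u (S = 103.5): continuation = e^(−0.07)·[0.8278·2.5180 + 0.1722·26.5500] = 6.2064; exercise value = 0.0000 ≤ continuation, so V_u = 6.2064
Node d (S = 63): continuation = e^(−0.07)·[0.8278·26.5500 + 0.1722·54.9000] = 29.3070; exercise value = 36.0000 > continuation, so V_d = 36.0000 (exercise)
Node 0 (S = 90): continuation = e^(−0.07)·[0.8278·6.2064 + 0.1722·36.0000] = 10.5705; exercise value = 9.0000 ≤ continuation, so V_0 = 10.5705

$10.57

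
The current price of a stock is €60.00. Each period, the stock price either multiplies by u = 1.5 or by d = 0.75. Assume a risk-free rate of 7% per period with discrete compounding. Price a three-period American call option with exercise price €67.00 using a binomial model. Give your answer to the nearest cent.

Risk-neutral probability p = (1 + 0.07 − 0.75)/(1.5 − 0.75) = 0.3200/0.7500 = 0.4267
Terminal stock prices: S_uuu = 202.5, S_uud = 101.2, S_udd = 50.62, S_ddd = 25.31
Terminal payoffs (S − K): max(135.5, 0) = 135.5, max(34.25, 0) = 34.25, max(-16.38, 0) = 0, max(-41.69, 0) = 0
Node uu (S = 135): continuation = 1/1.07·[0.4267·135.5000 + 0.5733·34.2500] = 72.3832; exercise value = 68.0000 ≤ continuation, so V_uu = 72.3832
Node ud (S = 67.5): continuation = 1/1.07·[0.4267·34.2500 + 0.5733·0.0000] = 13.6573; exercise value = 0.5000 ≤ continuation, so V_ud = 13.6573
Node dd (S = 33.75): continuation = 1/1.07·[0.4267·0.0000 + 0.5733·0.0000] = 0.0000; exercise value = 0.0000 ≤ continuation, so V_dd = 0.0000
Node u (S = 90): continuation = 1/1.07·[0.4267·72.3832 + 0.5733·13.6573] = 36.1810; exercise value = 23.0000 ≤ continuation, so V_u = 36.1810
Node d (S = 45): continuation = 1/1.07·[0.4267·13.6573 + 0.5733·0.0000] = 5.4459; exercise value = 0.0000 ≤ continuation, so V_d = 5.4459
Node 0 (S = 60): continuation = 1/1.07·[0.4267·36.1810 + 0.5733·5.4459] = 17.3454; exercise value = 0.0000 ≤ continuation, so V_0 = 17.3454

€17.35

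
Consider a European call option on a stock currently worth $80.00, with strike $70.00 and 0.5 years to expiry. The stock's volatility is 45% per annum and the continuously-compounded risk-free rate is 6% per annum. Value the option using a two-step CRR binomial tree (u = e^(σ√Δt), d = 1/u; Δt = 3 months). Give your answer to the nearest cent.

$17.10

CRR parameters: u = e^(σ√Δt) = e^(0.45·√0.25) = 1.2523, d = 1/u = 0.7985
Per-period rate: rΔt = 0.06·0.25 = 0.015, so R = e^0.015 = 1.0151
Risk-neutral probability p = (e^0.015 − 0.7985)/(1.2523 − 0.7985) = 0.2166/0.4538 = 0.4773
Terminal stock prices: S_uu = 125.5, S_ud = 80, S_dd = 51.01
Terminal payoffs (S − K): max(55.46, 0) = 55.46, max(10, 0) = 10, max(-18.99, 0) = 0
Node u (S = 100.2): V_u = e^(−0.015)·[0.4773·55.4650 + 0.5227·10.0000] = 31.2280
Node d (S = 63.88): V_d = e^(−0.015)·[0.4773·10.0000 + 0.5227·0.0000] = 4.7018
Node 0 (S = 80): V_0 = e^(−0.015)·[0.4773·31.2280 + 0.5227·4.7018] = 17.1040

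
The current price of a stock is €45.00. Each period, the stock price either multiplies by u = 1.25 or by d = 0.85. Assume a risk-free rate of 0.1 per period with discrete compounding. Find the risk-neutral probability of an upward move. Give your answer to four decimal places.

Risk-neutral probability p = (1 + 0.1 − 0.85)/(1.25 − 0.85) = 0.2500/0.4000 = 0.6250

p = 0.6250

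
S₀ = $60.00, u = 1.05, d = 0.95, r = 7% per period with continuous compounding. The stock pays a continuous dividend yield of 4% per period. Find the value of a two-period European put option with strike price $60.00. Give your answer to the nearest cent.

Per-period risk-free factor R = e^0.07 = 1.0725; dividend-adjusted growth = e^(0.07−0.04) = 1.0305.
Risk-neutral probability p = (1.0305 − 0.95)/(1.05 − 0.95) = 0.0805/0.1000 = 0.8045
Terminal stock prices: S_uu = 66.15, S_ud = 59.85, S_dd = 54.15
Terminal payoffs (K − S): max(-6.15, 0) = 0, max(0.15, 0) = 0.15, max(5.85, 0) = 5.85
Node u (S = 63): V_u = e^(−0.07)·[0.8045·0.0000 + 0.1955·0.1500] = 0.0273
Node d (S = 57): V_d = e^(−0.07)·[0.8045·0.1500 + 0.1955·5.8500] = 1.1786
Node 0 (S = 60): V_0 = e^(−0.07)·[0.8045·0.0273 + 0.1955·1.1786] = 0.2353

$0.24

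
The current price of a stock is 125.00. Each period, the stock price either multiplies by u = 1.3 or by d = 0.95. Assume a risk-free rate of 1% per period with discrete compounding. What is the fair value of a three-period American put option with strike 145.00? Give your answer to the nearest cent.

Risk-neutral probability p = (1 + 0.01 − 0.95)/(1.3 − 0.95) = 0.0600/0.3500 = 0.1714
Terminal stock prices: S_uuu = 274.6, S_uud = 200.7, S_udd = 146.7, S_ddd = 107.2
Terminal payoffs (K − S): max(-129.6, 0) = 0, max(-55.69, 0) = 0, max(-1.656, 0) = 0, max(37.83, 0) = 37.83
Node uu (S = 211.3): continuation = 1/1.01·[0.1714·0.0000 + 0.8286·0.0000] = 0.0000; exercise value = 0.0000 ≤ continuation, so V_uu = 0.0000
Node ud (S = 154.4): continuation = 1/1.01·[0.1714·0.0000 + 0.8286·0.0000] = 0.0000; exercise value = 0.0000 ≤ continuation, so V_ud = 0.0000
Node dd (S = 112.8): continuation = 1/1.01·[0.1714·0.0000 + 0.8286·37.8281] = 31.0330; exercise value = 32.1875 > continuation, so V_dd = 32.1875 (exercise)
Node u (S = 162.5): continuation = 1/1.01·[0.1714·0.0000 + 0.8286·0.0000] = 0.0000; exercise value = 0.0000 ≤ continuation, so V_u = 0.0000
Node d (S = 118.8): continuation = 1/1.01·[0.1714·0.0000 + 0.8286·32.1875] = 26.4056; exercise value = 26.2500 ≤ continuation, so V_d = 26.4056
Node 0 (S = 125): continuation = 1/1.01·[0.1714·0.0000 + 0.8286·26.4056] = 21.6623; exercise value = 20.0000 ≤ continuation, so V_0 = 21.6623

21.66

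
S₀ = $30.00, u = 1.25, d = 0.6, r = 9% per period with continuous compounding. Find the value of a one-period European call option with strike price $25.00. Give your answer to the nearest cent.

Risk-neutral probability p = (e^0.09 − 0.6)/(1.25 − 0.6) = 0.4942/0.6500 = 0.7603
Terminal stock prices: S_u = 37.5, S_d = 18
Terminal payoffs (S − K): max(12.5, 0) = 12.5, max(-7, 0) = 0
Node 0 (S = 30): V_0 = e^(−0.09)·[0.7603·12.5000 + 0.2397·0.0000] = 8.6854

$8.69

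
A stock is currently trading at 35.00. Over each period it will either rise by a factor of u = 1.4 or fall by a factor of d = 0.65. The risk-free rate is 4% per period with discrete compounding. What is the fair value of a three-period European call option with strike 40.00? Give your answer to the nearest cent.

8.59

Risk-neutral probability p = (1 + 0.04 − 0.65)/(1.4 − 0.65) = 0.3900/0.7500 = 0.5200
Terminal stock prices: S_uuu = 96.04, S_uud = 44.59, S_udd = 20.7, S_ddd = 9.612
Terminal payoffs (S − K): max(56.04, 0) = 56.04, max(4.59, 0) = 4.59, max(-19.3, 0) = 0, max(-30.39, 0) = 0
Node uu (S = 68.6): V_uu = 1/1.04·[0.5200·56.0400 + 0.4800·4.5900] = 30.1385
Node ud (S = 31.85): V_ud = 1/1.04·[0.5200·4.5900 + 0.4800·0.0000] = 2.2950
Node dd (S = 14.79): V_dd = 1/1.04·[0.5200·0.0000 + 0.4800·0.0000] = 0.0000
Node u (S = 49): V_u = 1/1.04·[0.5200·30.1385 + 0.4800·2.2950] = 16.1285
Node d (S = 22.75): V_d = 1/1.04·[0.5200·2.2950 + 0.4800·0.0000] = 1.1475
Node 0 (S = 35): V_0 = 1/1.04·[0.5200·16.1285 + 0.4800·1.1475] = 8.5938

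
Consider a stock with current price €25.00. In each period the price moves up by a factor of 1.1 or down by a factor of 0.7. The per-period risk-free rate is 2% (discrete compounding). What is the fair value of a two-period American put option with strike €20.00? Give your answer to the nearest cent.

Risk-neutral probability p = (1 + 0.02 − 0.7)/(1.1 − 0.7) = 0.3200/0.4000 = 0.8000
Terminal stock prices: S_uu = 30.25, S_ud = 19.25, S_dd = 12.25
Terminal payoffs (K − S): max(-10.25, 0) = 0, max(0.75, 0) = 0.75, max(7.75, 0) = 7.75
Node u (S = 27.5): continuation = 1/1.02·[0.8000·0.0000 + 0.2000·0.7500] = 0.1471; exercise value = 0.0000 ≤ continuation, so V_u = 0.1471
Node d (S = 17.5): continuation = 1/1.02·[0.8000·0.7500 + 0.2000·7.7500] = 2.1078; exercise value = 2.5000 > continuation, so V_d = 2.5000 (exercise)
Node 0 (S = 25): continuation = 1/1.02·[0.8000·0.1471 + 0.2000·2.5000] = 0.6055; exercise value = 0.0000 ≤ continuation, so V_0 = 0.6055

€0.61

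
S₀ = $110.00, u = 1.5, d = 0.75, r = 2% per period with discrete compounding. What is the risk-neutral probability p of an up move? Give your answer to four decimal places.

p = 0.3600

Risk-neutral probability p = (1 + 0.02 − 0.75)/(1.5 − 0.75) = 0.2700/0.7500 = 0.3600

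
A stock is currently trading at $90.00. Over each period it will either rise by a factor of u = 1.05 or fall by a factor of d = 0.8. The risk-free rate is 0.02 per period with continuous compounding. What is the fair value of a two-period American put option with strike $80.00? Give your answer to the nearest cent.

$1.38

Risk-neutral probability p = (e^0.02 − 0.8)/(1.05 − 0.8) = 0.2202/0.2500 = 0.8808
Terminal stock prices: S_uu = 99.23, S_ud = 75.6, S_dd = 57.6
Terminal payoffs (K − S): max(-19.23, 0) = 0, max(4.4, 0) = 4.4, max(22.4, 0) = 22.4
Node u (S = 94.5): continuation = e^(−0.02)·[0.8808·0.0000 + 0.1192·4.4000] = 0.5141; exercise value = 0.0000 ≤ continuation, so V_u = 0.5141
Node d (S = 72): continuation = e^(−0.02)·[0.8808·4.4000 + 0.1192·22.4000] = 6.4159; exercise value = 8.0000 > continuation, so V_d = 8.0000 (exercise)
Node 0 (S = 90): continuation = e^(−0.02)·[0.8808·0.5141 + 0.1192·8.0000] = 1.3785; exercise value = 0.0000 ≤ continuation, so V_0 = 1.3785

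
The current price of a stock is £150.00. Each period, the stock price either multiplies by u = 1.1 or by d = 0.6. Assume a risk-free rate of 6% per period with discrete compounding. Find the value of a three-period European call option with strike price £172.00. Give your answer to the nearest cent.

£18.08

Risk-neutral probability p = (1 + 0.06 − 0.6)/(1.1 − 0.6) = 0.4600/0.5000 = 0.9200
Terminal stock prices: S_uuu = 199.7, S_uud = 108.9, S_udd = 59.4, S_ddd = 32.4
Terminal payoffs (S − K): max(27.65, 0) = 27.65, max(-63.1, 0) = 0, max(-112.6, 0) = 0, max(-139.6, 0) = 0
Node uu (S = 181.5): V_uu = 1/1.06·[0.9200·27.6500 + 0.0800·0.0000] = 23.9981
Node ud (S = 99): V_ud = 1/1.06·[0.9200·0.0000 + 0.0800·0.0000] = 0.0000
Node dd (S = 54): V_dd = 1/1.06·[0.9200·0.0000 + 0.0800·0.0000] = 0.0000
Node u (S = 165): V_u = 1/1.06·[0.9200·23.9981 + 0.0800·0.0000] = 20.8286
Node d (S = 90): V_d = 1/1.06·[0.9200·0.0000 + 0.0800·0.0000] = 0.0000
Node 0 (S = 150): V_0 = 1/1.06·[0.9200·20.8286 + 0.0800·0.0000] = 18.0776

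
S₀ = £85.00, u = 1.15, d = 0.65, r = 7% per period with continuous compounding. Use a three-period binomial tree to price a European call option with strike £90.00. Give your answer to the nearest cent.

£19.21

Risk-neutral probability p = (e^0.07 − 0.65)/(1.15 − 0.65) = 0.4225/0.5000 = 0.8450
Terminal stock prices: S_uuu = 129.3, S_uud = 73.07, S_udd = 41.3, S_ddd = 23.34
Terminal payoffs (S − K): max(39.27, 0) = 39.27, max(-16.93, 0) = 0, max(-48.7, 0) = 0, max(-66.66, 0) = 0
Node uu (S = 112.4): V_uu = e^(−0.07)·[0.8450·39.2744 + 0.1550·0.0000] = 30.9438
Node ud (S = 63.54): V_ud = e^(−0.07)·[0.8450·0.0000 + 0.1550·0.0000] = 0.0000
Node dd (S = 35.91): V_dd = e^(−0.07)·[0.8450·0.0000 + 0.1550·0.0000] = 0.0000
Node u (S = 97.75): V_u = e^(−0.07)·[0.8450·30.9438 + 0.1550·0.0000] = 24.3803
Node d (S = 55.25): V_d = e^(−0.07)·[0.8450·0.0000 + 0.1550·0.0000] = 0.0000
Node 0 (S = 85): V_0 = e^(−0.07)·[0.8450·24.3803 + 0.1550·0.0000] = 19.2089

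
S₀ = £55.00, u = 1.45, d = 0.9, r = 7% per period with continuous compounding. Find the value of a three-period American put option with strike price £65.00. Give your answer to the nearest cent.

Risk-neutral probability p = (e^0.07 − 0.9)/(1.45 − 0.9) = 0.1725/0.5500 = 0.3137
Terminal stock prices: S_uuu = 167.7, S_uud = 104.1, S_udd = 64.6, S_ddd = 40.1
Terminal payoffs (K − S): max(-102.7, 0) = 0, max(-39.07, 0) = 0, max(0.4025, 0) = 0.4025, max(24.9, 0) = 24.9
Node uu (S = 115.6): continuation = e^(−0.07)·[0.3137·0.0000 + 0.6863·0.0000] = 0.0000; exercise value = 0.0000 ≤ continuation, so V_uu = 0.0000
Node ud (S = 71.78): continuation = e^(−0.07)·[0.3137·0.0000 + 0.6863·0.4025] = 0.2576; exercise value = 0.0000 ≤ continuation, so V_ud = 0.2576
Node dd (S = 44.55): continuation = e^(−0.07)·[0.3137·0.4025 + 0.6863·24.9050] = 16.0556; exercise value = 20.4500 > continuation, so V_dd = 20.4500 (exercise)
Node u (S = 79.75): continuation = e^(−0.07)·[0.3137·0.0000 + 0.6863·0.2576] = 0.1648; exercise value = 0.0000 ≤ continuation, so V_u = 0.1648
Node d (S = 49.5): continuation = e^(−0.07)·[0.3137·0.2576 + 0.6863·20.4500] = 13.1623; exercise value = 15.5000 > continuation, so V_d = 15.5000 (exercise)
Node 0 (S = 55): continuation = e^(−0.07)·[0.3137·0.1648 + 0.6863·15.5000] = 9.9674; exercise value = 10.0000 > continuation, so V_0 = 10.0000 (exercise)

£10.00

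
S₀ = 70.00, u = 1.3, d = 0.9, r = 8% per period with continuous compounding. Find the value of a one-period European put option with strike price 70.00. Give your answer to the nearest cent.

Risk-neutral probability p = (e^0.08 − 0.9)/(1.3 − 0.9) = 0.1833/0.4000 = 0.4582
Terminal stock prices: S_u = 91, S_d = 63
Terminal payoffs (K − S): max(-21, 0) = 0, max(7, 0) = 7
Node 0 (S = 70): V_0 = e^(−0.08)·[0.4582·0.0000 + 0.5418·7.0000] = 3.5009

3.50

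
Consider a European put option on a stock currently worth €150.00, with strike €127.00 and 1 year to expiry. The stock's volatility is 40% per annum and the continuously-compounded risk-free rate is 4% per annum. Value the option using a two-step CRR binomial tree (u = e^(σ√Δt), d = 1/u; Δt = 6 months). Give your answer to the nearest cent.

€11.50

CRR parameters: u = e^(σ√Δt) = e^(0.4·√0.5) = 1.3269, d = 1/u = 0.7536
Per-period rate: rΔt = 0.04·0.5 = 0.02, so R = e^0.02 = 1.0202
Risk-neutral probability p = (e^0.02 − 0.7536)/(1.3269 − 0.7536) = 0.2666/0.5733 = 0.4650
Terminal stock prices: S_uu = 264.1, S_ud = 150, S_dd = 85.2
Terminal payoffs (K − S): max(-137.1, 0) = 0, max(-23, 0) = 0, max(41.8, 0) = 41.8
Node u (S = 199): V_u = e^(−0.02)·[0.4650·0.0000 + 0.5350·0.0000] = 0.0000
Node d (S = 113): V_d = e^(−0.02)·[0.4650·0.0000 + 0.5350·41.8044] = 21.9226
Node 0 (S = 150): V_0 = e^(−0.02)·[0.4650·0.0000 + 0.5350·21.9226] = 11.4964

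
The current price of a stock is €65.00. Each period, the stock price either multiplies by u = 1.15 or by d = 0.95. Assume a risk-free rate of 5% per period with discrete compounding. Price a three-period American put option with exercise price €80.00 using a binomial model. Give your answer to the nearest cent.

€15.00

Risk-neutral probability p = (1 + 0.05 − 0.95)/(1.15 − 0.95) = 0.1000/0.2000 = 0.5000
Terminal stock prices: S_uuu = 98.86, S_uud = 81.66, S_udd = 67.46, S_ddd = 55.73
Terminal payoffs (K − S): max(-18.86, 0) = 0, max(-1.664, 0) = 0, max(12.54, 0) = 12.54, max(24.27, 0) = 24.27
Node uu (S = 85.96): continuation = 1/1.05·[0.5000·0.0000 + 0.5000·0.0000] = 0.0000; exercise value = 0.0000 ≤ continuation, so V_uu = 0.0000
Node ud (S = 71.01): continuation = 1/1.05·[0.5000·0.0000 + 0.5000·12.5381] = 5.9705; exercise value = 8.9875 > continuation, so V_ud = 8.9875 (exercise)
Node dd (S = 58.66): continuation = 1/1.05·[0.5000·12.5381 + 0.5000·24.2706] = 17.5280; exercise value = 21.3375 > continuation, so V_dd = 21.3375 (exercise)
Node u (S = 74.75): continuation = 1/1.05·[0.5000·0.0000 + 0.5000·8.9875] = 4.2798; exercise value = 5.2500 > continuation, so V_u = 5.2500 (exercise)
Node d (S = 61.75): continuation = 1/1.05·[0.5000·8.9875 + 0.5000·21.3375] = 14.4405; exercise value = 18.2500 > continuation, so V_d = 18.2500 (exercise)
Node 0 (S = 65): continuation = 1/1.05·[0.5000·5.2500 + 0.5000·18.2500] = 11.1905; exercise value = 15.0000 > continuation, so V_0 = 15.0000 (exercise)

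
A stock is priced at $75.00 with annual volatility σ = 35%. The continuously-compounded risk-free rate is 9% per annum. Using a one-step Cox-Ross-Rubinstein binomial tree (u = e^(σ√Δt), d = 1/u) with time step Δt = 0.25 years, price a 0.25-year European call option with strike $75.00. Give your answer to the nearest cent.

$7.31

CRR parameters: u = e^(σ√Δt) = e^(0.35·√0.25) = 1.1912, d = 1/u = 0.8395
Per-period rate: rΔt = 0.09·0.25 = 0.0225, so R = e^0.0225 = 1.0228
Risk-neutral probability p = (e^0.0225 − 0.8395)/(1.1912 − 0.8395) = 0.1833/0.3518 = 0.5210
Terminal stock prices: S_u = 89.34, S_d = 62.96
Terminal payoffs (S − K): max(14.34, 0) = 14.34, max(-12.04, 0) = 0
Node 0 (S = 75): V_0 = e^(−0.0225)·[0.5210·14.3435 + 0.4790·0.0000] = 7.3073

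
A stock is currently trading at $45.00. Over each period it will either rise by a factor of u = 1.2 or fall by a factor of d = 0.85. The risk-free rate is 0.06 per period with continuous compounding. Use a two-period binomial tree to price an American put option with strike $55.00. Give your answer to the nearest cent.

Risk-neutral probability p = (e^0.06 − 0.85)/(1.2 − 0.85) = 0.2118/0.3500 = 0.6052
Terminal stock prices: S_uu = 64.8, S_ud = 45.9, S_dd = 32.51
Terminal payoffs (K − S): max(-9.8, 0) = 0, max(9.1, 0) = 9.1, max(22.49, 0) = 22.49
Node u (S = 54): continuation = e^(−0.06)·[0.6052·0.0000 + 0.3948·9.1000] = 3.3831; exercise value = 1.0000 ≤ continuation, so V_u = 3.3831
Node d (S = 38.25): continuation = e^(−0.06)·[0.6052·9.1000 + 0.3948·22.4875] = 13.5470; exercise value = 16.7500 > continuation, so V_d = 16.7500 (exercise)
Node 0 (S = 45): continuation = e^(−0.06)·[0.6052·3.3831 + 0.3948·16.7500] = 8.1554; exercise value = 10.0000 > continuation, so V_0 = 10.0000 (exercise)

$10.00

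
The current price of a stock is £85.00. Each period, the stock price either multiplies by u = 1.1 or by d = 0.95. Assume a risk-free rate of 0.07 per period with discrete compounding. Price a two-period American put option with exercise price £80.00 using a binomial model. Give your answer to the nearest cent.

Risk-neutral probability p = (1 + 0.07 − 0.95)/(1.1 − 0.95) = 0.1200/0.1500 = 0.8000
Terminal stock prices: S_uu = 102.9, S_ud = 88.83, S_dd = 76.71
Terminal payoffs (K − S): max(-22.85, 0) = 0, max(-8.825, 0) = 0, max(3.288, 0) = 3.288
Node u (S = 93.5): continuation = 1/1.07·[0.8000·0.0000 + 0.2000·0.0000] = 0.0000; exercise value = 0.0000 ≤ continuation, so V_u = 0.0000
Node d (S = 80.75): continuation = 1/1.07·[0.8000·0.0000 + 0.2000·3.2875] = 0.6145; exercise value = 0.0000 ≤ continuation, so V_d = 0.6145
Node 0 (S = 85): continuation = 1/1.07·[0.8000·0.0000 + 0.2000·0.6145] = 0.1149; exercise value = 0.0000 ≤ continuation, so V_0 = 0.1149

£0.11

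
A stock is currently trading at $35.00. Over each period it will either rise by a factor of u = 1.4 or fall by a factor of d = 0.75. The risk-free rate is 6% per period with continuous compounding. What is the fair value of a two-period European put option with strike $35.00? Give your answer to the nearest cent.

$3.68

Risk-neutral probability p = (e^0.06 − 0.75)/(1.4 − 0.75) = 0.3118/0.6500 = 0.4797
Terminal stock prices: S_uu = 68.6, S_ud = 36.75, S_dd = 19.69
Terminal payoffs (K − S): max(-33.6, 0) = 0, max(-1.75, 0) = 0, max(15.31, 0) = 15.31
Node u (S = 49): V_u = e^(−0.06)·[0.4797·0.0000 + 0.5203·0.0000] = 0.0000
Node d (S = 26.25): V_d = e^(−0.06)·[0.4797·0.0000 + 0.5203·15.3125] = 7.5024
Node 0 (S = 35): V_0 = e^(−0.06)·[0.4797·0.0000 + 0.5203·7.5024] = 3.6758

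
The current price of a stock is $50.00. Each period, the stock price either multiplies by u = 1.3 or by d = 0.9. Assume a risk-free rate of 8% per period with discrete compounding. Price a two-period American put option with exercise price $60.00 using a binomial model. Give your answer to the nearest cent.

$10.00

Risk-neutral probability p = (1 + 0.08 − 0.9)/(1.3 − 0.9) = 0.1800/0.4000 = 0.4500
Terminal stock prices: S_uu = 84.5, S_ud = 58.5, S_dd = 40.5
Terminal payoffs (K − S): max(-24.5, 0) = 0, max(1.5, 0) = 1.5, max(19.5, 0) = 19.5
Node u (S = 65): continuation = 1/1.08·[0.4500·0.0000 + 0.5500·1.5000] = 0.7639; exercise value = 0.0000 ≤ continuation, so V_u = 0.7639
Node d (S = 45): continuation = 1/1.08·[0.4500·1.5000 + 0.5500·19.5000] = 10.5556; exercise value = 15.0000 > continuation, so V_d = 15.0000 (exercise)
Node 0 (S = 50): continuation = 1/1.08·[0.4500·0.7639 + 0.5500·15.0000] = 7.9572; exercise value = 10.0000 > continuation, so V_0 = 10.0000 (exercise)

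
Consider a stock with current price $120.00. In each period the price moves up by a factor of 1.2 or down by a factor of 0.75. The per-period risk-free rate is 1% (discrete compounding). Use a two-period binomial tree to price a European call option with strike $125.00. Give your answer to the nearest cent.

Risk-neutral probability p = (1 + 0.01 − 0.75)/(1.2 − 0.75) = 0.2600/0.4500 = 0.5778
Terminal stock prices: S_uu = 172.8, S_ud = 108, S_dd = 67.5
Terminal payoffs (S − K): max(47.8, 0) = 47.8, max(-17, 0) = 0, max(-57.5, 0) = 0
Node u (S = 144): V_u = 1/1.01·[0.5778·47.8000 + 0.4222·0.0000] = 27.3443
Node d (S = 90): V_d = 1/1.01·[0.5778·0.0000 + 0.4222·0.0000] = 0.0000
Node 0 (S = 120): V_0 = 1/1.01·[0.5778·27.3443 + 0.4222·0.0000] = 15.6425

$15.64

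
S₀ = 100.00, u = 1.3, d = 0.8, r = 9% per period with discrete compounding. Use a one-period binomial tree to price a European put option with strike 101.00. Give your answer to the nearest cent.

Risk-neutral probability p = (1 + 0.09 − 0.8)/(1.3 − 0.8) = 0.2900/0.5000 = 0.5800
Terminal stock prices: S_u = 130, S_d = 80
Terminal payoffs (K − S): max(-29, 0) = 0, max(21, 0) = 21
Node 0 (S = 100): V_0 = 1/1.09·[0.5800·0.0000 + 0.4200·21.0000] = 8.0917

8.09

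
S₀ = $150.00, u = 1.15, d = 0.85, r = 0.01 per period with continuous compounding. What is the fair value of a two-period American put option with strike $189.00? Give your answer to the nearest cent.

Risk-neutral probability p = (e^0.01 − 0.85)/(1.15 − 0.85) = 0.1601/0.3000 = 0.5335
Terminal stock prices: S_uu = 198.4, S_ud = 146.6, S_dd = 108.4
Terminal payoffs (K − S): max(-9.375, 0) = 0, max(42.38, 0) = 42.38, max(80.63, 0) = 80.63
Node u (S = 172.5): continuation = e^(−0.01)·[0.5335·0.0000 + 0.4665·42.3750] = 19.5712; exercise value = 16.5000 ≤ continuation, so V_u = 19.5712
Node d (S = 127.5): continuation = e^(−0.01)·[0.5335·42.3750 + 0.4665·80.6250] = 59.6194; exercise value = 61.5000 > continuation, so V_d = 61.5000 (exercise)
Node 0 (S = 150): continuation = e^(−0.01)·[0.5335·19.5712 + 0.4665·61.5000] = 38.7416; exercise value = 39.0000 > continuation, so V_0 = 39.0000 (exercise)

$39.00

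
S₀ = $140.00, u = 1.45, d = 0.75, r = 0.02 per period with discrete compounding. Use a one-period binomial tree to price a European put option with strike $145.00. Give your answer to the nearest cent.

Risk-neutral probability p = (1 + 0.02 − 0.75)/(1.45 − 0.75) = 0.2700/0.7000 = 0.3857
Terminal stock prices: S_u = 203, S_d = 105
Terminal payoffs (K − S): max(-58, 0) = 0, max(40, 0) = 40
Node 0 (S = 140): V_0 = 1/1.02·[0.3857·0.0000 + 0.6143·40.0000] = 24.0896

$24.09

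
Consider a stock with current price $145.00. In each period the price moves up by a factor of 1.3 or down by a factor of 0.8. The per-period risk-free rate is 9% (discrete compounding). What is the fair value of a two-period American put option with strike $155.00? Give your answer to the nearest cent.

$15.89

Risk-neutral probability p = (1 + 0.09 − 0.8)/(1.3 − 0.8) = 0.2900/0.5000 = 0.5800
Terminal stock prices: S_uu = 245.1, S_ud = 150.8, S_dd = 92.8
Terminal payoffs (K − S): max(-90.05, 0) = 0, max(4.2, 0) = 4.2, max(62.2, 0) = 62.2
Node u (S = 188.5): continuation = 1/1.09·[0.5800·0.0000 + 0.4200·4.2000] = 1.6183; exercise value = 0.0000 ≤ continuation, so V_u = 1.6183
Node d (S = 116): continuation = 1/1.09·[0.5800·4.2000 + 0.4200·62.2000] = 26.2018; exercise value = 39.0000 > continuation, so V_d = 39.0000 (exercise)
Node 0 (S = 145): continuation = 1/1.09·[0.5800·1.6183 + 0.4200·39.0000] = 15.8887; exercise value = 10.0000 ≤ continuation, so V_0 = 15.8887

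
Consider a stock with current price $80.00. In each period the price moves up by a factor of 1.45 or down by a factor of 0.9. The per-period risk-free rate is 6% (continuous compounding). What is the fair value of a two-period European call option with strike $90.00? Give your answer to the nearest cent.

$11.31

Risk-neutral probability p = (e^0.06 − 0.9)/(1.45 − 0.9) = 0.1618/0.5500 = 0.2942
Terminal stock prices: S_uu = 168.2, S_ud = 104.4, S_dd = 64.8
Terminal payoffs (S − K): max(78.2, 0) = 78.2, max(14.4, 0) = 14.4, max(-25.2, 0) = 0
Node u (S = 116): V_u = e^(−0.06)·[0.2942·78.2000 + 0.7058·14.4000] = 31.2412
Node d (S = 72): V_d = e^(−0.06)·[0.2942·14.4000 + 0.7058·0.0000] = 3.9904
Node 0 (S = 80): V_0 = e^(−0.06)·[0.2942·31.2412 + 0.7058·3.9904] = 11.3096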